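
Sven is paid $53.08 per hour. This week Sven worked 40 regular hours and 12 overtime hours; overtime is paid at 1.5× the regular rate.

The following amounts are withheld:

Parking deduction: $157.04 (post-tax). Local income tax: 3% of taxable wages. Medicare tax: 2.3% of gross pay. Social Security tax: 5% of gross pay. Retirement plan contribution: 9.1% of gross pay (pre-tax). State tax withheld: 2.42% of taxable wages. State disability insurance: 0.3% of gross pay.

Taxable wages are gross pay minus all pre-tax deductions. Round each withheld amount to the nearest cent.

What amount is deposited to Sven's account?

$2255.79

Regular pay: 40 × $53.08 = $2123.20
Overtime pay: 12 × $53.08 × 1.5 = $955.44
Gross pay = $2123.20 + $955.44 = $3078.64
Retirement plan contribution: $3078.64 × 0.091 = $280.16
Taxable wages = $3078.64 − $280.16 = $2798.48
State tax withheld: $2798.48 × 0.0242 = $67.72
Local income tax: $2798.48 × 0.03 = $83.95
Social Security tax: $3078.64 × 0.05 = $153.93
Medicare tax: $3078.64 × 0.023 = $70.81
State disability insurance: $3078.64 × 0.003 = $9.24
Parking deduction: $157.04
Total deductions = $280.16 + $67.72 + $83.95 + $153.93 + $70.81 + $9.24 + $157.04 = $822.85
Net pay = $3078.64 − $822.85 = $2255.79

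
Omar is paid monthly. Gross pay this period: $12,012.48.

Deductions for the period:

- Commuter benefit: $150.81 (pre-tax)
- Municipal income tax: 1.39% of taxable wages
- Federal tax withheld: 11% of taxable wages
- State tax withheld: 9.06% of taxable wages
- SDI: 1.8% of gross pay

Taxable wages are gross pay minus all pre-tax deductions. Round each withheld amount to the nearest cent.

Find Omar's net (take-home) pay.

Commuter benefit: $150.81
Taxable wages = $12,012.48 − $150.81 = $11,861.67
Federal tax withheld: $11,861.67 × 0.11 = $1,304.78
State tax withheld: $11,861.67 × 0.0906 = $1,074.67
Municipal income tax: $11,861.67 × 0.0139 = $164.88
SDI: $12,012.48 × 0.018 = $216.22
Total deductions = $150.81 + $1,304.78 + $1,074.67 + $164.88 + $216.22 = $2,911.36
Net pay = $12,012.48 − $2,911.36 = $9,101.12

$9,101.12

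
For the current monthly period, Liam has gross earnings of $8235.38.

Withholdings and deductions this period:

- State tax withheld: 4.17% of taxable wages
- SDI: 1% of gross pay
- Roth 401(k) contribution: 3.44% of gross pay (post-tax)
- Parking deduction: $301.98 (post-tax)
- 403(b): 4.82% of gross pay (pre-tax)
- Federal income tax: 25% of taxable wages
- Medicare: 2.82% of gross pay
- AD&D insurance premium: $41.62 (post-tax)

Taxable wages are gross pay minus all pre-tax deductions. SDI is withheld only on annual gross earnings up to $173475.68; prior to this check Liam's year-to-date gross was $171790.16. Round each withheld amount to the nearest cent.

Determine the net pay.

403(b): $8235.38 × 0.0482 = $396.95
Taxable wages = $8235.38 − $396.95 = $7838.43
State tax withheld: $7838.43 × 0.0417 = $326.86
Federal income tax: $7838.43 × 0.25 = $1959.61
SDI: only $173475.68 − $171790.16 = $1685.52 of this check is subject → $1685.52 × 0.01 = $16.86
Medicare: $8235.38 × 0.0282 = $232.24
Roth 401(k) contribution: $8235.38 × 0.0344 = $283.30
AD&D insurance premium: $41.62
Parking deduction: $301.98
Total deductions = $396.95 + $326.86 + $1959.61 + $16.86 + $232.24 + $283.30 + $41.62 + $301.98 = $3559.42
Net pay = $8235.38 − $3559.42 = $4675.96

$4675.96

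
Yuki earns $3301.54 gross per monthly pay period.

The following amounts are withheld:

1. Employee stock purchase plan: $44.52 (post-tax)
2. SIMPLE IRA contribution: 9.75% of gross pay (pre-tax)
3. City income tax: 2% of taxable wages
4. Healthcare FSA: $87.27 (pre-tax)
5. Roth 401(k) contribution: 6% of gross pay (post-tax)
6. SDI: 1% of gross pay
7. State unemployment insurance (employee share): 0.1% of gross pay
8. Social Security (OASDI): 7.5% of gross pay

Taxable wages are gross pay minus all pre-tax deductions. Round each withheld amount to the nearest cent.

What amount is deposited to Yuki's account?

SIMPLE IRA contribution: $3301.54 × 0.0975 = $321.90
Healthcare FSA: $87.27
Pre-tax total = $321.90 + $87.27 = $409.17
Taxable wages = $3301.54 − $409.17 = $2892.37
City income tax: $2892.37 × 0.02 = $57.85
State unemployment insurance (employee share): $3301.54 × 0.001 = $3.30
Social Security (OASDI): $3301.54 × 0.075 = $247.62
SDI: $3301.54 × 0.01 = $33.02
Employee stock purchase plan: $44.52
Roth 401(k) contribution: $3301.54 × 0.06 = $198.09
Total deductions = $321.90 + $87.27 + $57.85 + $3.30 + $247.62 + $33.02 + $44.52 + $198.09 = $993.57
Net pay = $3301.54 − $993.57 = $2307.97

$2307.97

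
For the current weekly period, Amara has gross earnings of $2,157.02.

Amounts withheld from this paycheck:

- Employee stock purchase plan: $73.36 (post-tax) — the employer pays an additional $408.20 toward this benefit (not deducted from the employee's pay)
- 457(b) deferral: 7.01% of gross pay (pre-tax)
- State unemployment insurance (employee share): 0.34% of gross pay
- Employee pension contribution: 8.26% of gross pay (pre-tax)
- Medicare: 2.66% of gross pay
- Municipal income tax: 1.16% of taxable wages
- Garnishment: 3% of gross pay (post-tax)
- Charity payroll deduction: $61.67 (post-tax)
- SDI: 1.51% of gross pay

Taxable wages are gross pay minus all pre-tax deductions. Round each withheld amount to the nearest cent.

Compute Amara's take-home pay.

$1,509.42

457(b) deferral: $2,157.02 × 0.0701 = $151.21
Employee pension contribution: $2,157.02 × 0.0826 = $178.17
Pre-tax total = $151.21 + $178.17 = $329.38
Taxable wages = $2,157.02 − $329.38 = $1,827.64
Municipal income tax: $1,827.64 × 0.0116 = $21.20
Medicare: $2,157.02 × 0.0266 = $57.38
SDI: $2,157.02 × 0.0151 = $32.57
State unemployment insurance (employee share): $2,157.02 × 0.0034 = $7.33
Employee stock purchase plan: $73.36
Charity payroll deduction: $61.67
Garnishment: $2,157.02 × 0.03 = $64.71
(Employer's $408.20 toward employee stock purchase plan is not withheld from the employee.)
Total deductions = $151.21 + $178.17 + $21.20 + $57.38 + $32.57 + $7.33 + $73.36 + $61.67 + $64.71 = $647.60
Net pay = $2,157.02 − $647.60 = $1,509.42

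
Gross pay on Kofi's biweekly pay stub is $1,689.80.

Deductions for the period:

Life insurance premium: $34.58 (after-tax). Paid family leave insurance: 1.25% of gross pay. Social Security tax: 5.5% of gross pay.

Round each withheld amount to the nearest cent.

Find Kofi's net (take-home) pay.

Paid family leave insurance: $1,689.80 × 0.0125 = $21.12
Social Security tax: $1,689.80 × 0.055 = $92.94
Life insurance premium: $34.58
Total deductions = $21.12 + $92.94 + $34.58 = $148.64
Net pay = $1,689.80 − $148.64 = $1,541.16

$1,541.16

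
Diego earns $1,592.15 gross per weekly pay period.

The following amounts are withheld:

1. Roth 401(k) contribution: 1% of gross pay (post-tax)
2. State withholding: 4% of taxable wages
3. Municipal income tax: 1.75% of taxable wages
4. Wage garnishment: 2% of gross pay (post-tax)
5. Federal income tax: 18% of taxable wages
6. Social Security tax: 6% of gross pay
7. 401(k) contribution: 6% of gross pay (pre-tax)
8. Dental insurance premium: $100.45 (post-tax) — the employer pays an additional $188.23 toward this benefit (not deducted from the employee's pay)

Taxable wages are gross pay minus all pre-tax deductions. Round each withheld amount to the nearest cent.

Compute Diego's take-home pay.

401(k) contribution: $1,592.15 × 0.06 = $95.53
Taxable wages = $1,592.15 − $95.53 = $1,496.62
Municipal income tax: $1,496.62 × 0.0175 = $26.19
State withholding: $1,496.62 × 0.04 = $59.86
Federal income tax: $1,496.62 × 0.18 = $269.39
Social Security tax: $1,592.15 × 0.06 = $95.53
Wage garnishment: $1,592.15 × 0.02 = $31.84
Roth 401(k) contribution: $1,592.15 × 0.01 = $15.92
Dental insurance premium: $100.45
(Employer's $188.23 toward dental insurance premium is not withheld from the employee.)
Total deductions = $95.53 + $26.19 + $59.86 + $269.39 + $95.53 + $31.84 + $15.92 + $100.45 = $694.71
Net pay = $1,592.15 − $694.71 = $897.44

$897.44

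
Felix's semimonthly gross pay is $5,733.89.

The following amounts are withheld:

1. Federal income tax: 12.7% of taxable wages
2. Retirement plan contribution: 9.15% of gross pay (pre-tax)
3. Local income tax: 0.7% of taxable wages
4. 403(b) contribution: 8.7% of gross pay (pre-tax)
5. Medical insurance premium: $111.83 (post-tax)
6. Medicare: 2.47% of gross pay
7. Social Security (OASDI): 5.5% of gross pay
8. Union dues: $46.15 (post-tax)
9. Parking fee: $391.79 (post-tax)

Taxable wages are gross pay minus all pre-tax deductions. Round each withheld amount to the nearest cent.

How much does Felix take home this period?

$3,072.44

403(b) contribution: $5,733.89 × 0.087 = $498.85
Retirement plan contribution: $5,733.89 × 0.0915 = $524.65
Pre-tax total = $498.85 + $524.65 = $1,023.50
Taxable wages = $5,733.89 − $1,023.50 = $4,710.39
Federal income tax: $4,710.39 × 0.127 = $598.22
Local income tax: $4,710.39 × 0.007 = $32.97
Medicare: $5,733.89 × 0.0247 = $141.63
Social Security (OASDI): $5,733.89 × 0.055 = $315.36
Medical insurance premium: $111.83
Parking fee: $391.79
Union dues: $46.15
Total deductions = $498.85 + $524.65 + $598.22 + $32.97 + $141.63 + $315.36 + $111.83 + $391.79 + $46.15 = $2,661.45
Net pay = $5,733.89 − $2,661.45 = $3,072.44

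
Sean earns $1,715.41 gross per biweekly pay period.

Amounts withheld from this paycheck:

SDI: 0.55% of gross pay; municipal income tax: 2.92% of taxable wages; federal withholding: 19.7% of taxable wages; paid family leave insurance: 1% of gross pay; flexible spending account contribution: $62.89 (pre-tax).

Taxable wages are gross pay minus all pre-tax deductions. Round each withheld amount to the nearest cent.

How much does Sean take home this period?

Flexible spending account contribution: $62.89
Taxable wages = $1,715.41 − $62.89 = $1,652.52
Municipal income tax: $1,652.52 × 0.0292 = $48.25
Federal withholding: $1,652.52 × 0.197 = $325.55
SDI: $1,715.41 × 0.0055 = $9.43
Paid family leave insurance: $1,715.41 × 0.01 = $17.15
Total deductions = $62.89 + $48.25 + $325.55 + $9.43 + $17.15 = $463.27
Net pay = $1,715.41 − $463.27 = $1,252.14

$1,252.14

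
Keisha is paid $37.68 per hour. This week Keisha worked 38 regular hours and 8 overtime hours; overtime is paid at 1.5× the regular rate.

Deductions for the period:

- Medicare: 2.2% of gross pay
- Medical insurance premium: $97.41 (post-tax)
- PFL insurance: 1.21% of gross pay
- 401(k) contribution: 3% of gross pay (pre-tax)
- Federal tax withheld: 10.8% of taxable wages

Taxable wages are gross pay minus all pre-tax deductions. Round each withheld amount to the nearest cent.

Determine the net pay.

$1,468.45

Regular pay: 38 × $37.68 = $1,431.84
Overtime pay: 8 × $37.68 × 1.5 = $452.16
Gross pay = $1,431.84 + $452.16 = $1,884.00
401(k) contribution: $1,884.00 × 0.03 = $56.52
Taxable wages = $1,884.00 − $56.52 = $1,827.48
Federal tax withheld: $1,827.48 × 0.108 = $197.37
PFL insurance: $1,884.00 × 0.0121 = $22.80
Medicare: $1,884.00 × 0.022 = $41.45
Medical insurance premium: $97.41
Total deductions = $56.52 + $197.37 + $22.80 + $41.45 + $97.41 = $415.55
Net pay = $1,884.00 − $415.55 = $1,468.45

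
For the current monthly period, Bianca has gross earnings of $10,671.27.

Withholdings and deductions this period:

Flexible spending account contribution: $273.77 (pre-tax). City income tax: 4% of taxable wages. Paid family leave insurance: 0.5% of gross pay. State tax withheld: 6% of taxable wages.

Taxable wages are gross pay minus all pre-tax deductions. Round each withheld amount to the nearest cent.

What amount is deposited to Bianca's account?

$9,304.39

Flexible spending account contribution: $273.77
Taxable wages = $10,671.27 − $273.77 = $10,397.50
City income tax: $10,397.50 × 0.04 = $415.90
State tax withheld: $10,397.50 × 0.06 = $623.85
Paid family leave insurance: $10,671.27 × 0.005 = $53.36
Total deductions = $273.77 + $415.90 + $623.85 + $53.36 = $1,366.88
Net pay = $10,671.27 − $1,366.88 = $9,304.39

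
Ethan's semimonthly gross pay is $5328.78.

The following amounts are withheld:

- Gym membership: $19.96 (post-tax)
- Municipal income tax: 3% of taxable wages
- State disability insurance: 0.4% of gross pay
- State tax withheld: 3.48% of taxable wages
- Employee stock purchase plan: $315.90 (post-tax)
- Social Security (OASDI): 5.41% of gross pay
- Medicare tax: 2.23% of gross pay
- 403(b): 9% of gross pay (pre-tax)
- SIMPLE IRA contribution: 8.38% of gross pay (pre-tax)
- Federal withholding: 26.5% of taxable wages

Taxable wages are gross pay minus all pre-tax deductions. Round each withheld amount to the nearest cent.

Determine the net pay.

$2186.35

SIMPLE IRA contribution: $5328.78 × 0.0838 = $446.55
403(b): $5328.78 × 0.09 = $479.59
Pre-tax total = $446.55 + $479.59 = $926.14
Taxable wages = $5328.78 − $926.14 = $4402.64
Federal withholding: $4402.64 × 0.265 = $1166.70
Municipal income tax: $4402.64 × 0.03 = $132.08
State tax withheld: $4402.64 × 0.0348 = $153.21
Social Security (OASDI): $5328.78 × 0.0541 = $288.29
Medicare tax: $5328.78 × 0.0223 = $118.83
State disability insurance: $5328.78 × 0.004 = $21.32
Employee stock purchase plan: $315.90
Gym membership: $19.96
Total deductions = $446.55 + $479.59 + $1166.70 + $132.08 + $153.21 + $288.29 + $118.83 + $21.32 + $315.90 + $19.96 = $3142.43
Net pay = $5328.78 − $3142.43 = $2186.35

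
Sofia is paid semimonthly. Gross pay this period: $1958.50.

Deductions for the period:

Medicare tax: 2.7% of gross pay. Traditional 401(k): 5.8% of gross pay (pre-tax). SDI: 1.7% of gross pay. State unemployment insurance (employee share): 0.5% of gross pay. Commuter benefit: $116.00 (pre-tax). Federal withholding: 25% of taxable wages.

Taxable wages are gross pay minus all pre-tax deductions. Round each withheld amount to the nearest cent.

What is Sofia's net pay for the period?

Traditional 401(k): $1958.50 × 0.058 = $113.59
Commuter benefit: $116.00
Pre-tax total = $113.59 + $116.00 = $229.59
Taxable wages = $1958.50 − $229.59 = $1728.91
Federal withholding: $1728.91 × 0.25 = $432.23
State unemployment insurance (employee share): $1958.50 × 0.005 = $9.79
Medicare tax: $1958.50 × 0.027 = $52.88
SDI: $1958.50 × 0.017 = $33.29
Total deductions = $113.59 + $116.00 + $432.23 + $9.79 + $52.88 + $33.29 = $757.78
Net pay = $1958.50 − $757.78 = $1200.72

$1200.72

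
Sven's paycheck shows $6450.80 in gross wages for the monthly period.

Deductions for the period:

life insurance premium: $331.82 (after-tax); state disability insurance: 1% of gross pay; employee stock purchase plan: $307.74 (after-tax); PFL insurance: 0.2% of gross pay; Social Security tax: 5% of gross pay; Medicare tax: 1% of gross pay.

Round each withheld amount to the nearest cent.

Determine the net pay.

$5346.78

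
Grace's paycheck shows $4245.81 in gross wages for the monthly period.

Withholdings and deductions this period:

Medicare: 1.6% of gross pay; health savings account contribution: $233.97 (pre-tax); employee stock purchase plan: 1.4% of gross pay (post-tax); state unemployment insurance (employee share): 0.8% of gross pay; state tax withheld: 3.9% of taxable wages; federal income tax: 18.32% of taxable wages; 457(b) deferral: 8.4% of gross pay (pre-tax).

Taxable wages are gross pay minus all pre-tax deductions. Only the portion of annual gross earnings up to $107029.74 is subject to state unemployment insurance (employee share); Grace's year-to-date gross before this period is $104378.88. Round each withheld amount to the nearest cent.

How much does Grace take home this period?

457(b) deferral: $4245.81 × 0.084 = $356.65
Health savings account contribution: $233.97
Pre-tax total = $356.65 + $233.97 = $590.62
Taxable wages = $4245.81 − $590.62 = $3655.19
State tax withheld: $3655.19 × 0.039 = $142.55
Federal income tax: $3655.19 × 0.1832 = $669.63
State unemployment insurance (employee share): only $107029.74 − $104378.88 = $2650.86 of this check is subject → $2650.86 × 0.008 = $21.21
Medicare: $4245.81 × 0.016 = $67.93
Employee stock purchase plan: $4245.81 × 0.014 = $59.44
Total deductions = $356.65 + $233.97 + $142.55 + $669.63 + $21.21 + $67.93 + $59.44 = $1551.38
Net pay = $4245.81 − $1551.38 = $2694.43

$2694.43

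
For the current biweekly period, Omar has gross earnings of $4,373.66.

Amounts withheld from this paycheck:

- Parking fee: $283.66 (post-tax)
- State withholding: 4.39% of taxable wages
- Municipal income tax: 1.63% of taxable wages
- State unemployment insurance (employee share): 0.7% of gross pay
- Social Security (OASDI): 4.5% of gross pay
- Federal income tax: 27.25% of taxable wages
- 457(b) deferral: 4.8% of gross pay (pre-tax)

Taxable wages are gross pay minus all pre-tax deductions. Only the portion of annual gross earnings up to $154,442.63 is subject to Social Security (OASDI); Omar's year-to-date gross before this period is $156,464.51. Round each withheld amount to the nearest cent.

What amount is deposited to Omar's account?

$2,464.17

457(b) deferral: $4,373.66 × 0.048 = $209.94
Taxable wages = $4,373.66 − $209.94 = $4,163.72
Federal income tax: $4,163.72 × 0.2725 = $1,134.61
State withholding: $4,163.72 × 0.0439 = $182.79
Municipal income tax: $4,163.72 × 0.0163 = $67.87
Social Security (OASDI): annual cap $154,442.63 already reached (YTD $156,464.51), so $0.00
State unemployment insurance (employee share): $4,373.66 × 0.007 = $30.62
Parking fee: $283.66
Total deductions = $209.94 + $1,134.61 + $182.79 + $67.87 + $0.00 + $30.62 + $283.66 = $1,909.49
Net pay = $4,373.66 − $1,909.49 = $2,464.17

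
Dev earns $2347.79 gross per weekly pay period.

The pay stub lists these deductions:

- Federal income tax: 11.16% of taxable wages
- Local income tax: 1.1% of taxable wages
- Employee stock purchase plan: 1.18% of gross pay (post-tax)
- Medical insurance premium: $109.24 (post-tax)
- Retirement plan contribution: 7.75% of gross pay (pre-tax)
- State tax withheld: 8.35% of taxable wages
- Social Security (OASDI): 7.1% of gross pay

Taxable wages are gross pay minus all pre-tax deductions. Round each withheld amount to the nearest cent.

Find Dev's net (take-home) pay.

Retirement plan contribution: $2347.79 × 0.0775 = $181.95
Taxable wages = $2347.79 − $181.95 = $2165.84
Local income tax: $2165.84 × 0.011 = $23.82
Federal income tax: $2165.84 × 0.1116 = $241.71
State tax withheld: $2165.84 × 0.0835 = $180.85
Social Security (OASDI): $2347.79 × 0.071 = $166.69
Medical insurance premium: $109.24
Employee stock purchase plan: $2347.79 × 0.0118 = $27.70
Total deductions = $181.95 + $23.82 + $241.71 + $180.85 + $166.69 + $109.24 + $27.70 = $931.96
Net pay = $2347.79 − $931.96 = $1415.83

$1415.83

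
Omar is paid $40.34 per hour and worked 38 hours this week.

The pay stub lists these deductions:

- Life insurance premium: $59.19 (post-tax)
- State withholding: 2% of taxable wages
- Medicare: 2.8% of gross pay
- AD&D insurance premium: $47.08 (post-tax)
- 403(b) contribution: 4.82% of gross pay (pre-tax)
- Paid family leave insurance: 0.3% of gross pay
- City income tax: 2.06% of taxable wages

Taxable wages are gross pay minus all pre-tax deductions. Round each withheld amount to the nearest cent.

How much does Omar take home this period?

$1,246.00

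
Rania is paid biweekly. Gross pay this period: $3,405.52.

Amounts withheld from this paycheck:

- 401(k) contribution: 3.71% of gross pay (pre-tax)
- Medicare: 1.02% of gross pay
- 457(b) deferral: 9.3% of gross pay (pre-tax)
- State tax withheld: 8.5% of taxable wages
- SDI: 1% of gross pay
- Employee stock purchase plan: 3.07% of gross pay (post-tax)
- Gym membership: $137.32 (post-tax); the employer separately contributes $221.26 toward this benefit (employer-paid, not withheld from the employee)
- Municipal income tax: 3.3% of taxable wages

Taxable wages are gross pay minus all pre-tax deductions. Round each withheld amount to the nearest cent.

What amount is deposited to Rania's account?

$2,302.23

457(b) deferral: $3,405.52 × 0.093 = $316.71
401(k) contribution: $3,405.52 × 0.0371 = $126.34
Pre-tax total = $316.71 + $126.34 = $443.05
Taxable wages = $3,405.52 − $443.05 = $2,962.47
Municipal income tax: $2,962.47 × 0.033 = $97.76
State tax withheld: $2,962.47 × 0.085 = $251.81
Medicare: $3,405.52 × 0.0102 = $34.74
SDI: $3,405.52 × 0.01 = $34.06
Employee stock purchase plan: $3,405.52 × 0.0307 = $104.55
Gym membership: $137.32
(Employer's $221.26 toward gym membership is not withheld from the employee.)
Total deductions = $316.71 + $126.34 + $97.76 + $251.81 + $34.74 + $34.06 + $104.55 + $137.32 = $1,103.29
Net pay = $3,405.52 − $1,103.29 = $2,302.23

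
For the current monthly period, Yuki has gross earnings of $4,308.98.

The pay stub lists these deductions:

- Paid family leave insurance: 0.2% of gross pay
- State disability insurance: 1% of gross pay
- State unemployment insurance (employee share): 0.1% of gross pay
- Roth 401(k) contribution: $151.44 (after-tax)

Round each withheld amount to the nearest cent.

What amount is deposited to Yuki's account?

State disability insurance: $4,308.98 × 0.01 = $43.09
State unemployment insurance (employee share): $4,308.98 × 0.001 = $4.31
Paid family leave insurance: $4,308.98 × 0.002 = $8.62
Roth 401(k) contribution: $151.44
Total deductions = $43.09 + $4.31 + $8.62 + $151.44 = $207.46
Net pay = $4,308.98 − $207.46 = $4,101.52

$4,101.52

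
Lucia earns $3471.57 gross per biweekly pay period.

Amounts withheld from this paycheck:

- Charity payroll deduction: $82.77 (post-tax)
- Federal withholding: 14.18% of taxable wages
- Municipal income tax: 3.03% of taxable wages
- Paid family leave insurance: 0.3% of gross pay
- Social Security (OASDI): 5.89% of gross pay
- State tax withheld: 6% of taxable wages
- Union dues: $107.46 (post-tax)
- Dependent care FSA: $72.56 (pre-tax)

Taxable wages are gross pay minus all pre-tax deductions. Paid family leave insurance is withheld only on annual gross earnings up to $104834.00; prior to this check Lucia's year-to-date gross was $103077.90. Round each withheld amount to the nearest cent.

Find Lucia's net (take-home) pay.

$2210.12

Dependent care FSA: $72.56
Taxable wages = $3471.57 − $72.56 = $3399.01
Federal withholding: $3399.01 × 0.1418 = $481.98
State tax withheld: $3399.01 × 0.06 = $203.94
Municipal income tax: $3399.01 × 0.0303 = $102.99
Social Security (OASDI): $3471.57 × 0.0589 = $204.48
Paid family leave insurance: only $104834.00 − $103077.90 = $1756.10 of this check is subject → $1756.10 × 0.003 = $5.27
Charity payroll deduction: $82.77
Union dues: $107.46
Total deductions = $72.56 + $481.98 + $203.94 + $102.99 + $204.48 + $5.27 + $82.77 + $107.46 = $1261.45
Net pay = $3471.57 − $1261.45 = $2210.12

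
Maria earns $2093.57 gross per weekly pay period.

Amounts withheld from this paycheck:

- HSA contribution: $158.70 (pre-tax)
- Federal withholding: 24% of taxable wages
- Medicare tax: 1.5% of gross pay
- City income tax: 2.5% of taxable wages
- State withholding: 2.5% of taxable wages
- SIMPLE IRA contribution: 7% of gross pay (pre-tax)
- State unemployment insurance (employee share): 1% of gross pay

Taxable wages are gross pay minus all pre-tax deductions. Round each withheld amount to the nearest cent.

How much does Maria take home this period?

HSA contribution: $158.70
SIMPLE IRA contribution: $2093.57 × 0.07 = $146.55
Pre-tax total = $158.70 + $146.55 = $305.25
Taxable wages = $2093.57 − $305.25 = $1788.32
State withholding: $1788.32 × 0.025 = $44.71
City income tax: $1788.32 × 0.025 = $44.71
Federal withholding: $1788.32 × 0.24 = $429.20
Medicare tax: $2093.57 × 0.015 = $31.40
State unemployment insurance (employee share): $2093.57 × 0.01 = $20.94
Total deductions = $158.70 + $146.55 + $44.71 + $44.71 + $429.20 + $31.40 + $20.94 = $876.21
Net pay = $2093.57 − $876.21 = $1217.36

$1217.36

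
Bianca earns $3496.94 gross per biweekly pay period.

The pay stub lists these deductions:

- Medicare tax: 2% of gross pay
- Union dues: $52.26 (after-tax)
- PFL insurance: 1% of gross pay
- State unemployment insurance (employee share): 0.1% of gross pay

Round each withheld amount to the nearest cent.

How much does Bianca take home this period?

PFL insurance: $3496.94 × 0.01 = $34.97
State unemployment insurance (employee share): $3496.94 × 0.001 = $3.50
Medicare tax: $3496.94 × 0.02 = $69.94
Union dues: $52.26
Total deductions = $34.97 + $3.50 + $69.94 + $52.26 = $160.67
Net pay = $3496.94 − $160.67 = $3336.27

$3336.27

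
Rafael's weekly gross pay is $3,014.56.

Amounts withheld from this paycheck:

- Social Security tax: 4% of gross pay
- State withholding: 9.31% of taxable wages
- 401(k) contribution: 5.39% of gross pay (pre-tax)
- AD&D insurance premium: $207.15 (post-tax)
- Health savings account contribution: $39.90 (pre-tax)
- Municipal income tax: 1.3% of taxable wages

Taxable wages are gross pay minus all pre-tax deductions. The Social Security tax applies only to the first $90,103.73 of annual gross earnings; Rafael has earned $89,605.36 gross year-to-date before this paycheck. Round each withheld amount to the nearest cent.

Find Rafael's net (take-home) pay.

$2,286.73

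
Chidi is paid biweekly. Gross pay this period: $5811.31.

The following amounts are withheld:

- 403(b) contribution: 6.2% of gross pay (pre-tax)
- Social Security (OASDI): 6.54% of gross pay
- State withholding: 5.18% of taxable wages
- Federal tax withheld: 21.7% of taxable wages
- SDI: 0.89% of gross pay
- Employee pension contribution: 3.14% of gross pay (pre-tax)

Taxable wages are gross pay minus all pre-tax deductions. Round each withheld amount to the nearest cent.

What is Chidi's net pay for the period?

403(b) contribution: $5811.31 × 0.062 = $360.30
Employee pension contribution: $5811.31 × 0.0314 = $182.48
Pre-tax total = $360.30 + $182.48 = $542.78
Taxable wages = $5811.31 − $542.78 = $5268.53
State withholding: $5268.53 × 0.0518 = $272.91
Federal tax withheld: $5268.53 × 0.217 = $1143.27
Social Security (OASDI): $5811.31 × 0.0654 = $380.06
SDI: $5811.31 × 0.0089 = $51.72
Total deductions = $360.30 + $182.48 + $272.91 + $1143.27 + $380.06 + $51.72 = $2390.74
Net pay = $5811.31 − $2390.74 = $3420.57

$3420.57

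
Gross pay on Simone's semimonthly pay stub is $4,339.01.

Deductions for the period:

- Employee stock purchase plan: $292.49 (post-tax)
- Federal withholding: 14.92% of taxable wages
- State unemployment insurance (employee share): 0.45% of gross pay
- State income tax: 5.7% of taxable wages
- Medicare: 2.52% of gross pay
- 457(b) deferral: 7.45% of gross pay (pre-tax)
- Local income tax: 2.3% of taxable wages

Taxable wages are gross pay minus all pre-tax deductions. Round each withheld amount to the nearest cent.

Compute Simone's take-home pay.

$2,673.98

457(b) deferral: $4,339.01 × 0.0745 = $323.26
Taxable wages = $4,339.01 − $323.26 = $4,015.75
State income tax: $4,015.75 × 0.057 = $228.90
Federal withholding: $4,015.75 × 0.1492 = $599.15
Local income tax: $4,015.75 × 0.023 = $92.36
Medicare: $4,339.01 × 0.0252 = $109.34
State unemployment insurance (employee share): $4,339.01 × 0.0045 = $19.53
Employee stock purchase plan: $292.49
Total deductions = $323.26 + $228.90 + $599.15 + $92.36 + $109.34 + $19.53 + $292.49 = $1,665.03
Net pay = $4,339.01 − $1,665.03 = $2,673.98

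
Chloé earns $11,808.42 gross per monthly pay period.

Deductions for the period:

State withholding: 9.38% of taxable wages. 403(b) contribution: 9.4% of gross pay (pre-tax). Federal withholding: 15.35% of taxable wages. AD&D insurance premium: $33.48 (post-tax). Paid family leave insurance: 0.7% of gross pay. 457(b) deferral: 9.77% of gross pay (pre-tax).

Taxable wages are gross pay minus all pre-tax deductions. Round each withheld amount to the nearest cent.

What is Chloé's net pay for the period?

$7,068.19

457(b) deferral: $11,808.42 × 0.0977 = $1,153.68
403(b) contribution: $11,808.42 × 0.094 = $1,109.99
Pre-tax total = $1,153.68 + $1,109.99 = $2,263.67
Taxable wages = $11,808.42 − $2,263.67 = $9,544.75
Federal withholding: $9,544.75 × 0.1535 = $1,465.12
State withholding: $9,544.75 × 0.0938 = $895.30
Paid family leave insurance: $11,808.42 × 0.007 = $82.66
AD&D insurance premium: $33.48
Total deductions = $1,153.68 + $1,109.99 + $1,465.12 + $895.30 + $82.66 + $33.48 = $4,740.23
Net pay = $11,808.42 − $4,740.23 = $7,068.19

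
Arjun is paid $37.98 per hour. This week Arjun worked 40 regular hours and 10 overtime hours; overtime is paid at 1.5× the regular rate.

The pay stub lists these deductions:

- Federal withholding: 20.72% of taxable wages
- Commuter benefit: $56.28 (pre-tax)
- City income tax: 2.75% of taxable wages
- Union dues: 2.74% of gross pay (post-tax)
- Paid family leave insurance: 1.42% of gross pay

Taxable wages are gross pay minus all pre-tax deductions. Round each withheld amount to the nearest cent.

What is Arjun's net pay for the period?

$1,468.66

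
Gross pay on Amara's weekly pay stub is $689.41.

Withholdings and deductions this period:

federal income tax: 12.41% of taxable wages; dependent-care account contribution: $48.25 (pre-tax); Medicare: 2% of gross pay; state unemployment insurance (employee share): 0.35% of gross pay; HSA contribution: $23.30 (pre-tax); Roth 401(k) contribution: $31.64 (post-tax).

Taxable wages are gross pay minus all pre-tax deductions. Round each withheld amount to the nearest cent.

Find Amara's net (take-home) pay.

$493.34

Dependent-care account contribution: $48.25
HSA contribution: $23.30
Pre-tax total = $48.25 + $23.30 = $71.55
Taxable wages = $689.41 − $71.55 = $617.86
Federal income tax: $617.86 × 0.1241 = $76.68
Medicare: $689.41 × 0.02 = $13.79
State unemployment insurance (employee share): $689.41 × 0.0035 = $2.41
Roth 401(k) contribution: $31.64
Total deductions = $48.25 + $23.30 + $76.68 + $13.79 + $2.41 + $31.64 = $196.07
Net pay = $689.41 − $196.07 = $493.34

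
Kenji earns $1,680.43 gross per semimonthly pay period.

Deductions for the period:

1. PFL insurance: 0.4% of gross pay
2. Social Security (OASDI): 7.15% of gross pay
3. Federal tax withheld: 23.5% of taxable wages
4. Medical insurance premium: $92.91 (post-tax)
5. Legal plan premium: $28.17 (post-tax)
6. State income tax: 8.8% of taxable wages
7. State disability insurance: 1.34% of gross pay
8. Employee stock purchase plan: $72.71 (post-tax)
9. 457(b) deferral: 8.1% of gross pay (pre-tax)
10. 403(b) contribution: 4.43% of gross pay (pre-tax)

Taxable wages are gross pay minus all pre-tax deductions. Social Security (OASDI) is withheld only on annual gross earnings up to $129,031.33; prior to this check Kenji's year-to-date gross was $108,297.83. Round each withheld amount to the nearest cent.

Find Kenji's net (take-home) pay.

403(b) contribution: $1,680.43 × 0.0443 = $74.44
457(b) deferral: $1,680.43 × 0.081 = $136.11
Pre-tax total = $74.44 + $136.11 = $210.55
Taxable wages = $1,680.43 − $210.55 = $1,469.88
Federal tax withheld: $1,469.88 × 0.235 = $345.42
State income tax: $1,469.88 × 0.088 = $129.35
Social Security (OASDI): cap not yet reached, full $1,680.43 is subject → $1,680.43 × 0.0715 = $120.15
State disability insurance: $1,680.43 × 0.0134 = $22.52
PFL insurance: $1,680.43 × 0.004 = $6.72
Legal plan premium: $28.17
Employee stock purchase plan: $72.71
Medical insurance premium: $92.91
Total deductions = $74.44 + $136.11 + $345.42 + $129.35 + $120.15 + $22.52 + $6.72 + $28.17 + $72.71 + $92.91 = $1,028.50
Net pay = $1,680.43 − $1,028.50 = $651.93

$651.93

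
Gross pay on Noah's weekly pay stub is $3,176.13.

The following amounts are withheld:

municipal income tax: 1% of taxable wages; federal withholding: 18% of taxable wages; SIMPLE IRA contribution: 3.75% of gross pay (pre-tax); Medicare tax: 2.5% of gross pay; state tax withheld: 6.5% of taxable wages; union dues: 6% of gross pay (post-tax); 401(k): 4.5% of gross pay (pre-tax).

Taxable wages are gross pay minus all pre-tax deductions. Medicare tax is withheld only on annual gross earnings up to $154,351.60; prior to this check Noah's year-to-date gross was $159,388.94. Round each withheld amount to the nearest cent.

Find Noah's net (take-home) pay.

401(k): $3,176.13 × 0.045 = $142.93
SIMPLE IRA contribution: $3,176.13 × 0.0375 = $119.10
Pre-tax total = $142.93 + $119.10 = $262.03
Taxable wages = $3,176.13 − $262.03 = $2,914.10
Municipal income tax: $2,914.10 × 0.01 = $29.14
State tax withheld: $2,914.10 × 0.065 = $189.42
Federal withholding: $2,914.10 × 0.18 = $524.54
Medicare tax: annual cap $154,351.60 already reached (YTD $159,388.94), so $0.00
Union dues: $3,176.13 × 0.06 = $190.57
Total deductions = $142.93 + $119.10 + $29.14 + $189.42 + $524.54 + $0.00 + $190.57 = $1,195.70
Net pay = $3,176.13 − $1,195.70 = $1,980.43

$1,980.43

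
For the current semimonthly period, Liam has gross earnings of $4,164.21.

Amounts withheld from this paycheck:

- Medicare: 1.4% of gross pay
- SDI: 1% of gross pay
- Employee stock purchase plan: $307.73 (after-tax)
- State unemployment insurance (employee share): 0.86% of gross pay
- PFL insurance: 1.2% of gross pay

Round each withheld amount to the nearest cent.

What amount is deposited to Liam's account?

$3,670.76

PFL insurance: $4,164.21 × 0.012 = $49.97
Medicare: $4,164.21 × 0.014 = $58.30
State unemployment insurance (employee share): $4,164.21 × 0.0086 = $35.81
SDI: $4,164.21 × 0.01 = $41.64
Employee stock purchase plan: $307.73
Total deductions = $49.97 + $58.30 + $35.81 + $41.64 + $307.73 = $493.45
Net pay = $4,164.21 − $493.45 = $3,670.76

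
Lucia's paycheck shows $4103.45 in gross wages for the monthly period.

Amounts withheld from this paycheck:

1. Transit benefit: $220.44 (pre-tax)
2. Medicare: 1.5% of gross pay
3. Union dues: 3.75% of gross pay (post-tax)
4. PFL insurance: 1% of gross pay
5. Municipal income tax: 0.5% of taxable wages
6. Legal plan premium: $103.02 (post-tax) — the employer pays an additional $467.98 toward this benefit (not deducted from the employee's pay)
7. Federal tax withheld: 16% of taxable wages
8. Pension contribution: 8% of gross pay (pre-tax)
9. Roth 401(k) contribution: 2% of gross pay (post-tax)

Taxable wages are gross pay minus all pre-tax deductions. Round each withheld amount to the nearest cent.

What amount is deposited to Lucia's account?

$2526.65

Transit benefit: $220.44
Pension contribution: $4103.45 × 0.08 = $328.28
Pre-tax total = $220.44 + $328.28 = $548.72
Taxable wages = $4103.45 − $548.72 = $3554.73
Federal tax withheld: $3554.73 × 0.16 = $568.76
Municipal income tax: $3554.73 × 0.005 = $17.77
PFL insurance: $4103.45 × 0.01 = $41.03
Medicare: $4103.45 × 0.015 = $61.55
Union dues: $4103.45 × 0.0375 = $153.88
Roth 401(k) contribution: $4103.45 × 0.02 = $82.07
Legal plan premium: $103.02
(Employer's $467.98 toward legal plan premium is not withheld from the employee.)
Total deductions = $220.44 + $328.28 + $568.76 + $17.77 + $41.03 + $61.55 + $153.88 + $82.07 + $103.02 = $1576.80
Net pay = $4103.45 − $1576.80 = $2526.65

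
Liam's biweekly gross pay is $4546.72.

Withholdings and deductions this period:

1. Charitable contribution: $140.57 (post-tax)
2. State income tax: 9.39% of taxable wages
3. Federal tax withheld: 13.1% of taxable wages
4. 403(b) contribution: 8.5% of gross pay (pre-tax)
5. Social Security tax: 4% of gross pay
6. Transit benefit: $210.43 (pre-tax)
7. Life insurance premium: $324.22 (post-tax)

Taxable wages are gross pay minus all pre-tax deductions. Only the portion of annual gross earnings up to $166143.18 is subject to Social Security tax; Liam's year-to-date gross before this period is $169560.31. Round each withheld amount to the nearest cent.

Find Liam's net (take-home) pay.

$2596.71

403(b) contribution: $4546.72 × 0.085 = $386.47
Transit benefit: $210.43
Pre-tax total = $386.47 + $210.43 = $596.90
Taxable wages = $4546.72 − $596.90 = $3949.82
State income tax: $3949.82 × 0.0939 = $370.89
Federal tax withheld: $3949.82 × 0.131 = $517.43
Social Security tax: annual cap $166143.18 already reached (YTD $169560.31), so $0.00
Life insurance premium: $324.22
Charitable contribution: $140.57
Total deductions = $386.47 + $210.43 + $370.89 + $517.43 + $0.00 + $324.22 + $140.57 = $1950.01
Net pay = $4546.72 − $1950.01 = $2596.71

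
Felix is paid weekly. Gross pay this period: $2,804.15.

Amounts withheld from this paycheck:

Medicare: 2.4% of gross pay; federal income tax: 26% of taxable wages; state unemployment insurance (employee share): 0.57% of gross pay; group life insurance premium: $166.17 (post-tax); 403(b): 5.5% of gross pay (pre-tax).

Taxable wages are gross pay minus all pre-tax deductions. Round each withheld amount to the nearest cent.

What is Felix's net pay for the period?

$1,711.49

403(b): $2,804.15 × 0.055 = $154.23
Taxable wages = $2,804.15 − $154.23 = $2,649.92
Federal income tax: $2,649.92 × 0.26 = $688.98
Medicare: $2,804.15 × 0.024 = $67.30
State unemployment insurance (employee share): $2,804.15 × 0.0057 = $15.98
Group life insurance premium: $166.17
Total deductions = $154.23 + $688.98 + $67.30 + $15.98 + $166.17 = $1,092.66
Net pay = $2,804.15 − $1,092.66 = $1,711.49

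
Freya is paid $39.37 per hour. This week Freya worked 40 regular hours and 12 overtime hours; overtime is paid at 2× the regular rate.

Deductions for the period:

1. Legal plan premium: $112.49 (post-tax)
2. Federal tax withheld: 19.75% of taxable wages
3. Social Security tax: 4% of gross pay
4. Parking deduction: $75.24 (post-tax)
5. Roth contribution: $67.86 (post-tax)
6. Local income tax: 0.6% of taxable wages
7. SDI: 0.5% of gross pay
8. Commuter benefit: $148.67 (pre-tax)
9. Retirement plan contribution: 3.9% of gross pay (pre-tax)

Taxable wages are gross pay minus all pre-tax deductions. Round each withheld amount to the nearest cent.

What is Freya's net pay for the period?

$1441.25

Regular pay: 40 × $39.37 = $1574.80
Overtime pay: 12 × $39.37 × 2 = $944.88
Gross pay = $1574.80 + $944.88 = $2519.68
Retirement plan contribution: $2519.68 × 0.039 = $98.27
Commuter benefit: $148.67
Pre-tax total = $98.27 + $148.67 = $246.94
Taxable wages = $2519.68 − $246.94 = $2272.74
Federal tax withheld: $2272.74 × 0.1975 = $448.87
Local income tax: $2272.74 × 0.006 = $13.64
SDI: $2519.68 × 0.005 = $12.60
Social Security tax: $2519.68 × 0.04 = $100.79
Roth contribution: $67.86
Legal plan premium: $112.49
Parking deduction: $75.24
Total deductions = $98.27 + $148.67 + $448.87 + $13.64 + $12.60 + $100.79 + $67.86 + $112.49 + $75.24 = $1078.43
Net pay = $2519.68 − $1078.43 = $1441.25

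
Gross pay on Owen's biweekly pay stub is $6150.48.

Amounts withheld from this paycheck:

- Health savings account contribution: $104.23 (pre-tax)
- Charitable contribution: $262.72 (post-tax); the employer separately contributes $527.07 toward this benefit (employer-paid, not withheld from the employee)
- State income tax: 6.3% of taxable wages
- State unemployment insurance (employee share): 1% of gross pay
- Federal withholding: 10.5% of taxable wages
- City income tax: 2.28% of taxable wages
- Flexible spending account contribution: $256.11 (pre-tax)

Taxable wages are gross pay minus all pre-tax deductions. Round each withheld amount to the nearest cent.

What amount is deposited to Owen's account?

$4361.16

Flexible spending account contribution: $256.11
Health savings account contribution: $104.23
Pre-tax total = $256.11 + $104.23 = $360.34
Taxable wages = $6150.48 − $360.34 = $5790.14
Federal withholding: $5790.14 × 0.105 = $607.96
State income tax: $5790.14 × 0.063 = $364.78
City income tax: $5790.14 × 0.0228 = $132.02
State unemployment insurance (employee share): $6150.48 × 0.01 = $61.50
Charitable contribution: $262.72
(Employer's $527.07 toward charitable contribution is not withheld from the employee.)
Total deductions = $256.11 + $104.23 + $607.96 + $364.78 + $132.02 + $61.50 + $262.72 = $1789.32
Net pay = $6150.48 − $1789.32 = $4361.16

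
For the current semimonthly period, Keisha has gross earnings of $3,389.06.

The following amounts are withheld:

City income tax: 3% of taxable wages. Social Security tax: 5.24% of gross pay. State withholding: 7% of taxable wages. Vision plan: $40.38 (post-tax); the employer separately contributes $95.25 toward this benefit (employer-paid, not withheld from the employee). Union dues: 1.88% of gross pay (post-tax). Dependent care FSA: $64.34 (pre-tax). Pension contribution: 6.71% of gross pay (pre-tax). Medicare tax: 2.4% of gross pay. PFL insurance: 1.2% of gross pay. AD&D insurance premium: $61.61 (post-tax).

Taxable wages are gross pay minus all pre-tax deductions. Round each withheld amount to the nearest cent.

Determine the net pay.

Pension contribution: $3,389.06 × 0.0671 = $227.41
Dependent care FSA: $64.34
Pre-tax total = $227.41 + $64.34 = $291.75
Taxable wages = $3,389.06 − $291.75 = $3,097.31
City income tax: $3,097.31 × 0.03 = $92.92
State withholding: $3,097.31 × 0.07 = $216.81
Social Security tax: $3,389.06 × 0.0524 = $177.59
PFL insurance: $3,389.06 × 0.012 = $40.67
Medicare tax: $3,389.06 × 0.024 = $81.34
AD&D insurance premium: $61.61
Vision plan: $40.38
Union dues: $3,389.06 × 0.0188 = $63.71
(Employer's $95.25 toward vision plan is not withheld from the employee.)
Total deductions = $227.41 + $64.34 + $92.92 + $216.81 + $177.59 + $40.67 + $81.34 + $61.61 + $40.38 + $63.71 = $1,066.78
Net pay = $3,389.06 − $1,066.78 = $2,322.28

$2,322.28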